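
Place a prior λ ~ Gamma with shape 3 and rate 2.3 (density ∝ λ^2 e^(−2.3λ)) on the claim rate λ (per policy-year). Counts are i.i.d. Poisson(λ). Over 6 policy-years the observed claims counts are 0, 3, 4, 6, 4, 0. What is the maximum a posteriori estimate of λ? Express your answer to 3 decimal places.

λ̂_MAP = 2.289

Σxᵢ = 0+3+4+6+4+0 = 17, with n = 6.
Posterior ∝ λ^2e^(−2.3λ) · λ^17e^(−6λ) = λ^19e^(−8.3λ), i.e. Gamma(shape=20, rate=8.3).
The mode of a Gamma(a, b) with a ≥ 1 (shape–rate) is (a−1)/b = 19/8.3 ≈ 2.289.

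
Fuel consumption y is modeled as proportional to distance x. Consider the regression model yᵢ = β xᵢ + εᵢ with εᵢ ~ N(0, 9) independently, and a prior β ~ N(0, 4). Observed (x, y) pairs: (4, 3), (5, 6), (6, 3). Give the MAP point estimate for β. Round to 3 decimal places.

log p(β | y) = −Σ(yᵢ − βxᵢ)²/(2·9) − β²/(2·4) + const.
Setting the derivative to zero: Σxᵢ(yᵢ − βxᵢ)/9 − β/4 = 0, so β = Σxᵢyᵢ / (Σxᵢ² + σ²/τ²).
Σxᵢyᵢ = 4·3 + 5·6 + 6·3 = 60; Σxᵢ² = 77; σ²/τ² = 2.25.
β̂_MAP = 60 / (77 + 2.25) = 60/79.25 ≈ 0.757.

β̂_MAP = 0.757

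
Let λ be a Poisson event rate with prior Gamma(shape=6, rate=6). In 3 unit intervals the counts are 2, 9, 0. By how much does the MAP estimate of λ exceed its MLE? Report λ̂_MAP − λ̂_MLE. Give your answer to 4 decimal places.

Σxᵢ = 11. Posterior is Gamma(17, 9); MAP = (17−1)/9 = 16/9 ≈ 1.77778.
MLE = x̄ = 11/3 ≈ 3.66667.
Difference = 16/9 − 11/3 = -17/9 ≈ -1.8889.

MAP − MLE = -1.8889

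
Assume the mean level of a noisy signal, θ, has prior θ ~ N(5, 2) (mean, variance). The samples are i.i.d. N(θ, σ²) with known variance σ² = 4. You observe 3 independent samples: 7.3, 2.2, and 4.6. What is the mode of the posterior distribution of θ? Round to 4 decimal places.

n = 3; x̄ = (7.3 + 2.2 + 4.6)/3 = 14.1/3 = 4.7.
For a Normal prior and Normal likelihood with known variance, the posterior is Normal; its mode equals its mean, the precision-weighted average.
Prior precision 1/σ₀² = 1/2 = 0.5; data precision n/σ² = 3/4 = 0.75.
θ̂ = (0.5·5 + 0.75·4.7) / (0.5 + 0.75) = 6.025/1.25 = 4.8200.

θ̂_MAP = 4.8200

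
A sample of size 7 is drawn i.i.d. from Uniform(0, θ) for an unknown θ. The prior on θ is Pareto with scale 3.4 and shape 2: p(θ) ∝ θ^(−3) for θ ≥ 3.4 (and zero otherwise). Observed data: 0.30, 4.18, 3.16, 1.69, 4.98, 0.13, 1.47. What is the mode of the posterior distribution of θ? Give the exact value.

θ̂_MAP = 4.98

The Uniform(0, θ) likelihood is θ^(−n) for θ ≥ max(xᵢ), zero otherwise. Here max(xᵢ) = 4.98.
Posterior ∝ θ^(−3) · θ^(−7) = θ^(−10) on θ ≥ max(3.4, 4.98) = 4.98.
This density is strictly decreasing in θ, so the posterior mode lies at the lower boundary of the support.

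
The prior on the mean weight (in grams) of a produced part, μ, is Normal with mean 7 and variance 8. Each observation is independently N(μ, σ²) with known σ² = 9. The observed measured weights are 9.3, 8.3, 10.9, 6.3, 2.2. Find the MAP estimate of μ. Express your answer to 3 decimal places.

n = 5; x̄ = (9.3 + 8.3 + 10.9 + 6.3 + 2.2)/5 = 37/5 = 7.4.
For a Normal prior and Normal likelihood with known variance, the posterior is Normal; its mode equals its mean, the precision-weighted average.
Prior precision 1/σ₀² = 1/8 = 0.125; data precision n/σ² = 5/9.
μ̂ = (0.125·7 + (5/9)·7.4) / (0.125 + 5/9) = (359/72)/(49/72) = 359/49 ≈ 7.327.

μ̂_MAP = 7.327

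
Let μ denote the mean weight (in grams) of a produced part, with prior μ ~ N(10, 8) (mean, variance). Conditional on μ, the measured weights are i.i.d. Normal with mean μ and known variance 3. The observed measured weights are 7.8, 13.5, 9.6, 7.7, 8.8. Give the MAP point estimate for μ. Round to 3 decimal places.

μ̂_MAP = 9.516

n = 5; x̄ = (7.8 + 13.5 + 9.6 + 7.7 + 8.8)/5 = 47.4/5 = 9.48.
For a Normal prior and Normal likelihood with known variance, the posterior is Normal; its mode equals its mean, the precision-weighted average.
Prior precision 1/σ₀² = 1/8 = 0.125; data precision n/σ² = 5/3.
μ̂ = (0.125·10 + (5/3)·9.48) / (0.125 + 5/3) = 17.05/(43/24) = 2046/215 ≈ 9.516.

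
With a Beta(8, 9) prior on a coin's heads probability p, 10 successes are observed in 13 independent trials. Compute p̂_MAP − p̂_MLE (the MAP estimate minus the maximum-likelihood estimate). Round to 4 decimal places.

MAP − MLE = -0.1621

Posterior is Beta(18, 12); MAP = (18−1)/(30−2) = 17/28 ≈ 0.60714.
MLE ignores the prior: p̂_MLE = k/n = 10/13 ≈ 0.76923.
Difference = 17/28 − 10/13 = -59/364 ≈ -0.1621.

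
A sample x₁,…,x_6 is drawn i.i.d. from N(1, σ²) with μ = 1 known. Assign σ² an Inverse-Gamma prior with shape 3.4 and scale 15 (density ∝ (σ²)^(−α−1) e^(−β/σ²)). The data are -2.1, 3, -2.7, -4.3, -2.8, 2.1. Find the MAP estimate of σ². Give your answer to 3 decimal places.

σ̂²_MAP = 6.827

Sum of squared deviations about the known mean: SS = (-2.1−1)² + (3−1)² + (-2.7−1)² + (-4.3−1)² + (-2.8−1)² + (2.1−1)² = 71.04.
The Normal likelihood contributes (σ²)^(−n/2) exp(−SS/(2σ²)), so the posterior is Inverse-Gamma(α + n/2, β + SS/2) = Inverse-Gamma(6.4, 50.52).
The mode of Inverse-Gamma(a, b) is b/(a+1) = 50.52/7.4 ≈ 6.827.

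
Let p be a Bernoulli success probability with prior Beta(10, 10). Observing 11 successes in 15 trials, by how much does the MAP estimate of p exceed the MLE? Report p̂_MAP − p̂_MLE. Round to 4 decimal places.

MAP − MLE = -0.1273

Posterior is Beta(21, 14); MAP = (21−1)/(35−2) = 20/33 ≈ 0.60606.
MLE ignores the prior: p̂_MLE = k/n = 11/15 ≈ 0.73333.
Difference = 20/33 − 11/15 = -7/55 ≈ -0.1273.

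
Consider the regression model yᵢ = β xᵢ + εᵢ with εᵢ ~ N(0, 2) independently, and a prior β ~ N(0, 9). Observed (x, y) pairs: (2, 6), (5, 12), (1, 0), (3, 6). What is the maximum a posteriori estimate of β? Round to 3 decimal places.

log p(β | y) = −Σ(yᵢ − βxᵢ)²/(2·2) − β²/(2·9) + const.
Setting the derivative to zero: Σxᵢ(yᵢ − βxᵢ)/2 − β/9 = 0, so β = Σxᵢyᵢ / (Σxᵢ² + σ²/τ²).
Σxᵢyᵢ = 2·6 + 5·12 + 1·0 + 3·6 = 90; Σxᵢ² = 39; σ²/τ² = 2/9.
β̂_MAP = 90 / (39 + 2/9) = 90/(353/9) = 810/353 ≈ 2.295.

β̂_MAP = 2.295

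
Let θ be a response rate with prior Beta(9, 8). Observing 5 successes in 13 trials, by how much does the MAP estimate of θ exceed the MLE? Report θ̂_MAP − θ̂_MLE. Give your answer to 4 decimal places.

Posterior is Beta(14, 16); MAP = (14−1)/(30−2) = 13/28 ≈ 0.46429.
MLE ignores the prior: θ̂_MLE = k/n = 5/13 ≈ 0.38462.
Difference = 13/28 − 5/13 = 29/364 ≈ 0.0797.

MAP − MLE = 0.0797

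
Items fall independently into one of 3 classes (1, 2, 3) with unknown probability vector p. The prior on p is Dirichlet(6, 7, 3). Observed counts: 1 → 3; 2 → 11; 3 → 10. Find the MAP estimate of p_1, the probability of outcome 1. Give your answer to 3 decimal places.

The posterior is Dirichlet(αᵢ + nᵢ) = Dirichlet(9, 18, 13).
For a Dirichlet(a₁,…,a_K) with all aᵢ > 1, the mode has j-th component (aⱼ − 1)/(Σaᵢ − K).
Here Σaᵢ = 40 and K = 3, so p_1 = (9 − 1)/(40 − 3) = 8/37 ≈ 0.216.

MAP estimate: 0.216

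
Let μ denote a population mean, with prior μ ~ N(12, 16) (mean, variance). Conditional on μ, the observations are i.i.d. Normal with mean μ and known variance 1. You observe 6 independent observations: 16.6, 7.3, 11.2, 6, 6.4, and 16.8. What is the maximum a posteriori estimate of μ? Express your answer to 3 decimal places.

μ̂_MAP = 10.730

n = 6; x̄ = (16.6 + 7.3 + 11.2 + 6 + 6.4 + 16.8)/6 = 64.3/6 = 643/60 ≈ 10.7167.
For a Normal prior and Normal likelihood with known variance, the posterior is Normal; its mode equals its mean, the precision-weighted average.
Prior precision 1/σ₀² = 1/16 = 0.0625; data precision n/σ² = 6/1 = 6.
μ̂ = (0.0625·12 + 6·(643/60)) / (0.0625 + 6) = 65.05/6.0625 = 5204/485 ≈ 10.730.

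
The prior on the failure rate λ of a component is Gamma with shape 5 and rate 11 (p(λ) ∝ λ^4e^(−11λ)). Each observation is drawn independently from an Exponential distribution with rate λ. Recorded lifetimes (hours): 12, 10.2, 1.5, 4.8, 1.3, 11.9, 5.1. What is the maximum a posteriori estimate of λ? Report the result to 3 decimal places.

The Exponential(rate=λ) likelihood is ∝ λ^n e^(−λΣtᵢ). Here n = 7 and Σtᵢ = 12 + 10.2 + 1.5 + 4.8 + 1.3 + 11.9 + 5.1 = 46.8.
Posterior ∝ λ^4e^(−11λ) · λ^7e^(−46.8λ) = λ^11e^(−57.8λ), i.e. Gamma(12, 57.8).
Mode = (a−1)/b = 11/57.8 ≈ 0.190.

λ̂_MAP = 0.190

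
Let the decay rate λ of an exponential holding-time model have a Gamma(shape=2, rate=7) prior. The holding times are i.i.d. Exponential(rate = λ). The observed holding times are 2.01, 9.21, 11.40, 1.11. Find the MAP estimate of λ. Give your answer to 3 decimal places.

The Exponential(rate=λ) likelihood is ∝ λ^n e^(−λΣtᵢ). Here n = 4 and Σtᵢ = 2.01 + 9.21 + 11.40 + 1.11 = 23.73.
Posterior ∝ λe^(−7λ) · λ^4e^(−23.73λ) = λ^5e^(−30.73λ), i.e. Gamma(6, 30.73).
Mode = (a−1)/b = 5/30.73 ≈ 0.163.

λ̂_MAP = 0.163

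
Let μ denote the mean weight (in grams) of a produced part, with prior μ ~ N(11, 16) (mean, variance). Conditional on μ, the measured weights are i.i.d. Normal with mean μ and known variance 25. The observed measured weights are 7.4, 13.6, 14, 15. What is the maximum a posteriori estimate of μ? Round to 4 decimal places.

n = 4; x̄ = (7.4 + 13.6 + 14 + 15)/4 = 50/4 = 12.5.
For a Normal prior and Normal likelihood with known variance, the posterior is Normal; its mode equals its mean, the precision-weighted average.
Prior precision 1/σ₀² = 1/16 = 0.0625; data precision n/σ² = 4/25 = 0.16.
μ̂ = (0.0625·11 + 0.16·12.5) / (0.0625 + 0.16) = 2.6875/0.2225 = 1075/89 ≈ 12.0787.

μ̂_MAP = 12.0787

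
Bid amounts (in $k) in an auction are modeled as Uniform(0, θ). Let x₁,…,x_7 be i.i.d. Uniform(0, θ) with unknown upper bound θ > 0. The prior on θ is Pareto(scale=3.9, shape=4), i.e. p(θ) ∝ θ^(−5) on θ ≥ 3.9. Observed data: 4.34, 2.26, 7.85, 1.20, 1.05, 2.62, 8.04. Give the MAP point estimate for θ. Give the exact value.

The Uniform(0, θ) likelihood is θ^(−n) for θ ≥ max(xᵢ), zero otherwise. Here max(xᵢ) = 8.04.
Posterior ∝ θ^(−5) · θ^(−7) = θ^(−12) on θ ≥ max(3.9, 8.04) = 8.04.
This density is strictly decreasing in θ, so the posterior mode lies at the lower boundary of the support.

θ̂_MAP = 8.04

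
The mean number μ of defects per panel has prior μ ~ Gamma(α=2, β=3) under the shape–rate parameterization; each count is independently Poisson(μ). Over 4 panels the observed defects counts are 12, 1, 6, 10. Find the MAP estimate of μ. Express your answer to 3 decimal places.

Σxᵢ = 12+1+6+10 = 29, with n = 4.
Posterior ∝ μe^(−3μ) · μ^29e^(−4μ) = μ^30e^(−7μ), i.e. Gamma(shape=31, rate=7).
The mode of a Gamma(a, b) with a ≥ 1 (shape–rate) is (a−1)/b = 30/7 ≈ 4.286.

μ̂_MAP = 4.286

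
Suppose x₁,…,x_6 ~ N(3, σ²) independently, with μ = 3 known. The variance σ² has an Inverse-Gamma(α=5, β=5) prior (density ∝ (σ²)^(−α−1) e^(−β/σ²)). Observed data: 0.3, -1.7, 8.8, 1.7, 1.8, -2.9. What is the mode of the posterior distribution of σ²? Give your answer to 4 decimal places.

Sum of squared deviations about the known mean: SS = (0.3−3)² + (-1.7−3)² + (8.8−3)² + (1.7−3)² + (1.8−3)² + (-2.9−3)² = 100.96.
The Normal likelihood contributes (σ²)^(−n/2) exp(−SS/(2σ²)), so the posterior is Inverse-Gamma(α + n/2, β + SS/2) = Inverse-Gamma(8, 55.48).
The mode of Inverse-Gamma(a, b) is b/(a+1) = 55.48/9 ≈ 6.1644.

σ̂²_MAP = 6.1644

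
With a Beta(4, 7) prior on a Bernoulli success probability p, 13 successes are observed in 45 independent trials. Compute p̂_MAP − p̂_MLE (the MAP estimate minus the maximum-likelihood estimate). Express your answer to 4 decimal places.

MAP − MLE = 0.0074

Posterior is Beta(17, 39); MAP = (17−1)/(56−2) = 16/54 ≈ 0.29630.
MLE ignores the prior: p̂_MLE = k/n = 13/45 ≈ 0.28889.
Difference = 16/54 − 13/45 = 1/135 ≈ 0.0074.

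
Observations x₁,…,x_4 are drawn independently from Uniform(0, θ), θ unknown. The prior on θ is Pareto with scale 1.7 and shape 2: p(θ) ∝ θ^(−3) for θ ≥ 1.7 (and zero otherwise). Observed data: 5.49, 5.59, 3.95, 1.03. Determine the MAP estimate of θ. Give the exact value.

θ̂_MAP = 5.59

The Uniform(0, θ) likelihood is θ^(−n) for θ ≥ max(xᵢ), zero otherwise. Here max(xᵢ) = 5.59.
Posterior ∝ θ^(−3) · θ^(−4) = θ^(−7) on θ ≥ max(1.7, 5.59) = 5.59.
This density is strictly decreasing in θ, so the posterior mode lies at the lower boundary of the support.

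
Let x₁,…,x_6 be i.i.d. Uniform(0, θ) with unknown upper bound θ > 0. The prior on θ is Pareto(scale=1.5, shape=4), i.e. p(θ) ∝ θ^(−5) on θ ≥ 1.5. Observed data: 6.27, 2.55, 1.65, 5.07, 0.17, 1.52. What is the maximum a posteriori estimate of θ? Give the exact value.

The Uniform(0, θ) likelihood is θ^(−n) for θ ≥ max(xᵢ), zero otherwise. Here max(xᵢ) = 6.27.
Posterior ∝ θ^(−5) · θ^(−6) = θ^(−11) on θ ≥ max(1.5, 6.27) = 6.27.
This density is strictly decreasing in θ, so the posterior mode lies at the lower boundary of the support.

θ̂_MAP = 6.27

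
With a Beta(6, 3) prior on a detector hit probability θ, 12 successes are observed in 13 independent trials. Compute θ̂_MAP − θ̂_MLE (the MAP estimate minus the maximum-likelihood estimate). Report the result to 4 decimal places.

Posterior is Beta(18, 4); MAP = (18−1)/(22−2) = 17/20 ≈ 0.85000.
MLE ignores the prior: θ̂_MLE = k/n = 12/13 ≈ 0.92308.
Difference = 17/20 − 12/13 = -19/260 ≈ -0.0731.

MAP − MLE = -0.0731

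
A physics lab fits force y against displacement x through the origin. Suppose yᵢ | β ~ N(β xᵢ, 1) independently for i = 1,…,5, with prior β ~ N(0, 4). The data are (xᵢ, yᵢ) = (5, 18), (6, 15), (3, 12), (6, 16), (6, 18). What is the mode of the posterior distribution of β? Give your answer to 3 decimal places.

β̂_MAP = 2.953

log p(β | y) = −Σ(yᵢ − βxᵢ)²/(2·1) − β²/(2·4) + const.
Setting the derivative to zero: Σxᵢ(yᵢ − βxᵢ)/1 − β/4 = 0, so β = Σxᵢyᵢ / (Σxᵢ² + σ²/τ²).
Σxᵢyᵢ = 5·18 + 6·15 + 3·12 + 6·16 + 6·18 = 420; Σxᵢ² = 142; σ²/τ² = 0.25.
β̂_MAP = 420 / (142 + 0.25) = 420/142.25 ≈ 2.953.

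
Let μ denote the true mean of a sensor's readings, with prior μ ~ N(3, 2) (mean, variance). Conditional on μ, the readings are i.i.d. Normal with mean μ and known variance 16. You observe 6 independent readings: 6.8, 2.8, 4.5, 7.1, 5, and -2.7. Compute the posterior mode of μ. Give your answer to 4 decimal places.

n = 6; x̄ = (6.8 + 2.8 + 4.5 + 7.1 + 5 + (-2.7))/6 = 23.5/6 = 47/12 ≈ 3.9167.
For a Normal prior and Normal likelihood with known variance, the posterior is Normal; its mode equals its mean, the precision-weighted average.
Prior precision 1/σ₀² = 1/2 = 0.5; data precision n/σ² = 6/16 = 0.375.
μ̂ = (0.5·3 + 0.375·(47/12)) / (0.5 + 0.375) = 2.96875/0.875 = 95/28 ≈ 3.3929.

μ̂_MAP = 3.3929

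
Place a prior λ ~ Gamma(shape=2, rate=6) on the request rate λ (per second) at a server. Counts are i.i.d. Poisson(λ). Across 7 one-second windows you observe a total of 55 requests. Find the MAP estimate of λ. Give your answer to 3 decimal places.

Σxᵢ = 55, n = 7.
Posterior ∝ λe^(−6λ) · λ^55e^(−7λ) = λ^56e^(−13λ), i.e. Gamma(shape=57, rate=13).
The mode of a Gamma(a, b) with a ≥ 1 (shape–rate) is (a−1)/b = 56/13 ≈ 4.308.

λ̂_MAP = 4.308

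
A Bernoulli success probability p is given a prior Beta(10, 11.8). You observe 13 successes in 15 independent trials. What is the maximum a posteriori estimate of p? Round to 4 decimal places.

Prior: Beta(10, 11.8).
Data: 13 successes in 15 trials. The binomial likelihood contributes p^13(1−p)^2, so the posterior is Beta(10+13, 11.8+2) = Beta(23, 13.8).
For Beta(a, b) with a, b > 1 the mode is (a−1)/(a+b−2) = 22/34.8 ≈ 0.6322.

p̂_MAP = 0.6322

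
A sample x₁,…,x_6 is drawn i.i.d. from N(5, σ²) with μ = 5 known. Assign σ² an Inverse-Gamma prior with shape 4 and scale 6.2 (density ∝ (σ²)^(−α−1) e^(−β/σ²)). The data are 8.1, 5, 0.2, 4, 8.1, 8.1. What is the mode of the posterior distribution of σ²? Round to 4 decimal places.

Sum of squared deviations about the known mean: SS = (8.1−5)² + (5−5)² + (0.2−5)² + (4−5)² + (8.1−5)² + (8.1−5)² = 52.87.
The Normal likelihood contributes (σ²)^(−n/2) exp(−SS/(2σ²)), so the posterior is Inverse-Gamma(α + n/2, β + SS/2) = Inverse-Gamma(7, 32.635).
The mode of Inverse-Gamma(a, b) is b/(a+1) = 32.635/8 ≈ 4.0794.

σ̂²_MAP = 4.0794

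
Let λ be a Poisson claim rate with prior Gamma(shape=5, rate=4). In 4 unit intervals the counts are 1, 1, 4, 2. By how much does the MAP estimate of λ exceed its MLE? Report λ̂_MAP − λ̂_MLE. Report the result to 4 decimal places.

Σxᵢ = 8. Posterior is Gamma(13, 8); MAP = (13−1)/8 = 12/8 ≈ 1.50000.
MLE = x̄ = 8/4 ≈ 2.00000.
Difference = 12/8 − 8/4 = -1/2 ≈ -0.5000.

MAP − MLE = -0.5000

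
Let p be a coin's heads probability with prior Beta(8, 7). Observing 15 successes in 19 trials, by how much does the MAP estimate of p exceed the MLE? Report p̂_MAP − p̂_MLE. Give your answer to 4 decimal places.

MAP − MLE = -0.1020

Posterior is Beta(23, 11); MAP = (23−1)/(34−2) = 22/32 ≈ 0.68750.
MLE ignores the prior: p̂_MLE = k/n = 15/19 ≈ 0.78947.
Difference = 22/32 − 15/19 = -31/304 ≈ -0.1020.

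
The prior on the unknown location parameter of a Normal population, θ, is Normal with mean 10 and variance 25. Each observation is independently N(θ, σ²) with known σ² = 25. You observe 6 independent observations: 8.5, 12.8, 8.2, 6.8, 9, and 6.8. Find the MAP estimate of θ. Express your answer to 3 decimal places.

θ̂_MAP = 8.871

n = 6; x̄ = (8.5 + 12.8 + 8.2 + 6.8 + 9 + 6.8)/6 = 52.1/6 = 521/60 ≈ 8.6833.
For a Normal prior and Normal likelihood with known variance, the posterior is Normal; its mode equals its mean, the precision-weighted average.
Prior precision 1/σ₀² = 1/25 = 0.04; data precision n/σ² = 6/25 = 0.24.
θ̂ = (0.04·10 + 0.24·(521/60)) / (0.04 + 0.24) = 2.484/0.28 = 621/70 ≈ 8.871.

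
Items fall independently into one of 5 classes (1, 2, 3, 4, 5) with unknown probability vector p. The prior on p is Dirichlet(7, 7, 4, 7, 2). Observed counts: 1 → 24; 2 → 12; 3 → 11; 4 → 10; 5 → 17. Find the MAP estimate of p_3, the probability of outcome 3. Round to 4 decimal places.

The posterior is Dirichlet(αᵢ + nᵢ) = Dirichlet(31, 19, 15, 17, 19).
For a Dirichlet(a₁,…,a_K) with all aᵢ > 1, the mode has j-th component (aⱼ − 1)/(Σaᵢ − K).
Here Σaᵢ = 101 and K = 5, so p_3 = (15 − 1)/(101 − 5) = 14/96 ≈ 0.1458.

MAP estimate: 0.1458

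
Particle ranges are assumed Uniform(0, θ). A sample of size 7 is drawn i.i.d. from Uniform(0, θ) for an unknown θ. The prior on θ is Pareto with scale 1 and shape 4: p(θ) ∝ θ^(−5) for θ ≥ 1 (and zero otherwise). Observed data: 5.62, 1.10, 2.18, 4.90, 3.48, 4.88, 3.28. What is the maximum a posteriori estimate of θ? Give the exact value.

θ̂_MAP = 5.62

The Uniform(0, θ) likelihood is θ^(−n) for θ ≥ max(xᵢ), zero otherwise. Here max(xᵢ) = 5.62.
Posterior ∝ θ^(−5) · θ^(−7) = θ^(−12) on θ ≥ max(1, 5.62) = 5.62.
This density is strictly decreasing in θ, so the posterior mode lies at the lower boundary of the support.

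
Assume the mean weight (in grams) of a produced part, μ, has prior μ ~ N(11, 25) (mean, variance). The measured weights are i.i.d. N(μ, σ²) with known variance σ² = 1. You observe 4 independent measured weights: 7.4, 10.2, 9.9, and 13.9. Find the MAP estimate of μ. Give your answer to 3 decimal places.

n = 4; x̄ = (7.4 + 10.2 + 9.9 + 13.9)/4 = 41.4/4 = 10.35.
For a Normal prior and Normal likelihood with known variance, the posterior is Normal; its mode equals its mean, the precision-weighted average.
Prior precision 1/σ₀² = 1/25 = 0.04; data precision n/σ² = 4/1 = 4.
μ̂ = (0.04·11 + 4·10.35) / (0.04 + 4) = 41.84/4.04 = 1046/101 ≈ 10.356.

μ̂_MAP = 10.356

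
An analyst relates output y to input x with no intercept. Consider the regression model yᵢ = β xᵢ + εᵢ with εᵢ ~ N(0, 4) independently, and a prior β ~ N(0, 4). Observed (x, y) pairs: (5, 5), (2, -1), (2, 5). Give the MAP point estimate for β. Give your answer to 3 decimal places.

log p(β | y) = −Σ(yᵢ − βxᵢ)²/(2·4) − β²/(2·4) + const.
Setting the derivative to zero: Σxᵢ(yᵢ − βxᵢ)/4 − β/4 = 0, so β = Σxᵢyᵢ / (Σxᵢ² + σ²/τ²).
Σxᵢyᵢ = 5·5 + 2·(-1) + 2·5 = 33; Σxᵢ² = 33; σ²/τ² = 1.
β̂_MAP = 33 / (33 + 1) = 33/34 ≈ 0.971.

β̂_MAP = 0.971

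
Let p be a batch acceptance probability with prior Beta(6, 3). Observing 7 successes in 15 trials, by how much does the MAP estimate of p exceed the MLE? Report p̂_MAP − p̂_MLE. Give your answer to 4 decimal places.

Posterior is Beta(13, 11); MAP = (13−1)/(24−2) = 12/22 ≈ 0.54545.
MLE ignores the prior: p̂_MLE = k/n = 7/15 ≈ 0.46667.
Difference = 12/22 − 7/15 = 13/165 ≈ 0.0788.

MAP − MLE = 0.0788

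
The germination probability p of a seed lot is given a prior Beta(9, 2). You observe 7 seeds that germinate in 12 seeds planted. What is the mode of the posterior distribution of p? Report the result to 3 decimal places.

p̂_MAP = 0.714

Prior: Beta(9, 2).
Data: 7 successes in 12 trials. The binomial likelihood contributes p^7(1−p)^5, so the posterior is Beta(9+7, 2+5) = Beta(16, 7).
For Beta(a, b) with a, b > 1 the mode is (a−1)/(a+b−2) = 15/21 ≈ 0.714.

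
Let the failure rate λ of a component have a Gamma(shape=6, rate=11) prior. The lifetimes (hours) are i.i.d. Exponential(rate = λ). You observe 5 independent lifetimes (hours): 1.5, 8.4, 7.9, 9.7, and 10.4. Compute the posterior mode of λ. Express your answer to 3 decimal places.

λ̂_MAP = 0.204

The Exponential(rate=λ) likelihood is ∝ λ^n e^(−λΣtᵢ). Here n = 5 and Σtᵢ = 1.5 + 8.4 + 7.9 + 9.7 + 10.4 = 37.9.
Posterior ∝ λ^5e^(−11λ) · λ^5e^(−37.9λ) = λ^10e^(−48.9λ), i.e. Gamma(11, 48.9).
Mode = (a−1)/b = 10/48.9 ≈ 0.204.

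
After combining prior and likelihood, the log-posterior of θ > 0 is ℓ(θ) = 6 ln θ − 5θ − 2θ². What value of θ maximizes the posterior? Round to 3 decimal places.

θ̂_MAP = 0.750

ℓ'(θ) = 6/θ − 5 − 4θ. Setting this to zero and multiplying by θ: 4θ² + 5θ − 6 = 0.
θ = (−5 + √(5² + 4·4·6)) / (2·4) = (−5 + √121) / 8 = (−5 + 11)/8 = 3/4.
ℓ''(θ) = −6/θ² − 4 < 0, confirming a maximum.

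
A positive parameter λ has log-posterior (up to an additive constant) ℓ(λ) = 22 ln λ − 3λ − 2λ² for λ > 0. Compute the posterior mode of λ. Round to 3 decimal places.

ℓ'(λ) = 22/λ − 3 − 4λ. Setting this to zero and multiplying by λ: 4λ² + 3λ − 22 = 0.
λ = (−3 + √(3² + 4·4·22)) / (2·4) = (−3 + √361) / 8 = (−3 + 19)/8 = 2.
ℓ''(λ) = −22/λ² − 4 < 0, confirming a maximum.

λ̂_MAP = 2.000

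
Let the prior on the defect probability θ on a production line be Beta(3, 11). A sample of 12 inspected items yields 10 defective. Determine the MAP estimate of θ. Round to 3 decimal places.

θ̂_MAP = 0.500

Prior: Beta(3, 11).
Data: 10 successes in 12 trials. The binomial likelihood contributes θ^10(1−θ)^2, so the posterior is Beta(3+10, 11+2) = Beta(13, 13).
For Beta(a, b) with a, b > 1 the mode is (a−1)/(a+b−2) = 12/24 ≈ 0.500.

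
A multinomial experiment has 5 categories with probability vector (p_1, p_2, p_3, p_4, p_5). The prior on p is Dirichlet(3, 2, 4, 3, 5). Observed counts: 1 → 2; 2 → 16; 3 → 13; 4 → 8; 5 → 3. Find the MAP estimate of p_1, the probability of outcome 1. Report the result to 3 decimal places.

MAP estimate: 0.074

The posterior is Dirichlet(αᵢ + nᵢ) = Dirichlet(5, 18, 17, 11, 8).
For a Dirichlet(a₁,…,a_K) with all aᵢ > 1, the mode has j-th component (aⱼ − 1)/(Σaᵢ − K).
Here Σaᵢ = 59 and K = 5, so p_1 = (5 − 1)/(59 − 5) = 4/54 ≈ 0.074.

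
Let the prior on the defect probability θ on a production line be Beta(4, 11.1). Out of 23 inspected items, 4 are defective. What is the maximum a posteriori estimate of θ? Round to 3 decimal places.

Prior: Beta(4, 11.1).
Data: 4 successes in 23 trials. The binomial likelihood contributes θ^4(1−θ)^19, so the posterior is Beta(4+4, 11.1+19) = Beta(8, 30.1).
For Beta(a, b) with a, b > 1 the mode is (a−1)/(a+b−2) = 7/36.1 ≈ 0.194.

θ̂_MAP = 0.194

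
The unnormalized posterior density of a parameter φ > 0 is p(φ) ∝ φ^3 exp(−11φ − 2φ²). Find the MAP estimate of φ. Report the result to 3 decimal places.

ℓ'(φ) = 3/φ − 11 − 4φ. Setting this to zero and multiplying by φ: 4φ² + 11φ − 3 = 0.
φ = (−11 + √(11² + 4·4·3)) / (2·4) = (−11 + √169) / 8 = (−11 + 13)/8 = 1/4.
ℓ''(φ) = −3/φ² − 4 < 0, confirming a maximum.

φ̂_MAP = 0.250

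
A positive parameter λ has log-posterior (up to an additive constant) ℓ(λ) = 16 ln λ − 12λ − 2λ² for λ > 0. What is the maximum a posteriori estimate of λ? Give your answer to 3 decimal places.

ℓ'(λ) = 16/λ − 12 − 4λ. Setting this to zero and multiplying by λ: 4λ² + 12λ − 16 = 0.
λ = (−12 + √(12² + 4·4·16)) / (2·4) = (−12 + √400) / 8 = (−12 + 20)/8 = 1.
ℓ''(λ) = −16/λ² − 4 < 0, confirming a maximum.

λ̂_MAP = 1.000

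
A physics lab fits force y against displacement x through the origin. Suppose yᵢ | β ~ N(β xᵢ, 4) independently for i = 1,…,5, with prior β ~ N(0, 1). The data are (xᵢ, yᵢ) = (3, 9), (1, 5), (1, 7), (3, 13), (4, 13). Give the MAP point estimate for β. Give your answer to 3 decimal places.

β̂_MAP = 3.250

log p(β | y) = −Σ(yᵢ − βxᵢ)²/(2·4) − β²/(2·1) + const.
Setting the derivative to zero: Σxᵢ(yᵢ − βxᵢ)/4 − β/1 = 0, so β = Σxᵢyᵢ / (Σxᵢ² + σ²/τ²).
Σxᵢyᵢ = 3·9 + 1·5 + 1·7 + 3·13 + 4·13 = 130; Σxᵢ² = 36; σ²/τ² = 4.
β̂_MAP = 130 / (36 + 4) = 130/40 ≈ 3.250.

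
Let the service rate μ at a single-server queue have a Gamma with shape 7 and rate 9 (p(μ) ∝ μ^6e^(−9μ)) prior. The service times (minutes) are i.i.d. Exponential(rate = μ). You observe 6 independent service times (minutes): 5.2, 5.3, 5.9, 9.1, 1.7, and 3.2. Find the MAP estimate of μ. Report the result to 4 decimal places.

μ̂_MAP = 0.3046

The Exponential(rate=μ) likelihood is ∝ μ^n e^(−μΣtᵢ). Here n = 6 and Σtᵢ = 5.2 + 5.3 + 5.9 + 9.1 + 1.7 + 3.2 = 30.4.
Posterior ∝ μ^6e^(−9μ) · μ^6e^(−30.4μ) = μ^12e^(−39.4μ), i.e. Gamma(13, 39.4).
Mode = (a−1)/b = 12/39.4 ≈ 0.3046.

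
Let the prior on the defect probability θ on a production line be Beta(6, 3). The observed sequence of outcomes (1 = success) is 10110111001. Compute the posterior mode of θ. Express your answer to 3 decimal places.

θ̂_MAP = 0.667

Prior: Beta(6, 3).
Data: 7 successes in 11 trials (from the sequence). The binomial likelihood contributes θ^7(1−θ)^4, so the posterior is Beta(6+7, 3+4) = Beta(13, 7).
For Beta(a, b) with a, b > 1 the mode is (a−1)/(a+b−2) = 12/18 ≈ 0.667.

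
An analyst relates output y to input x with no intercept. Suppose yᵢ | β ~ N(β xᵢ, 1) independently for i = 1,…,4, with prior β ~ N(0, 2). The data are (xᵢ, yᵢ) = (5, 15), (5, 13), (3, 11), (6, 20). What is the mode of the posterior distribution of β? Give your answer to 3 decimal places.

β̂_MAP = 3.068

log p(β | y) = −Σ(yᵢ − βxᵢ)²/(2·1) − β²/(2·2) + const.
Setting the derivative to zero: Σxᵢ(yᵢ − βxᵢ)/1 − β/2 = 0, so β = Σxᵢyᵢ / (Σxᵢ² + σ²/τ²).
Σxᵢyᵢ = 5·15 + 5·13 + 3·11 + 6·20 = 293; Σxᵢ² = 95; σ²/τ² = 0.5.
β̂_MAP = 293 / (95 + 0.5) = 293/95.5 ≈ 3.068.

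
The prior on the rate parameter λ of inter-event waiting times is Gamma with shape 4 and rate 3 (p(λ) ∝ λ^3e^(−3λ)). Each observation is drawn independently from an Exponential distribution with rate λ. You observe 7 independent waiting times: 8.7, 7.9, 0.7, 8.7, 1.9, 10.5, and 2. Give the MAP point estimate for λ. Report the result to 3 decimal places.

λ̂_MAP = 0.230

The Exponential(rate=λ) likelihood is ∝ λ^n e^(−λΣtᵢ). Here n = 7 and Σtᵢ = 8.7 + 7.9 + 0.7 + 8.7 + 1.9 + 10.5 + 2 = 40.4.
Posterior ∝ λ^3e^(−3λ) · λ^7e^(−40.4λ) = λ^10e^(−43.4λ), i.e. Gamma(11, 43.4).
Mode = (a−1)/b = 10/43.4 ≈ 0.230.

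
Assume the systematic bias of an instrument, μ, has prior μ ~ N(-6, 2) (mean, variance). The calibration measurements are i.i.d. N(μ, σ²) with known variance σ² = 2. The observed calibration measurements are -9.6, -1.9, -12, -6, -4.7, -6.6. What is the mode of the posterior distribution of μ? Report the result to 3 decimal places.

n = 6; x̄ = ((-9.6) + (-1.9) + (-12) + (-6) + (-4.7) + (-6.6))/6 = -40.8/6 = -6.8.
For a Normal prior and Normal likelihood with known variance, the posterior is Normal; its mode equals its mean, the precision-weighted average.
Prior precision 1/σ₀² = 1/2 = 0.5; data precision n/σ² = 6/2 = 3.
μ̂ = (0.5·(-6) + 3·(-6.8)) / (0.5 + 3) = (-23.4)/3.5 = -234/35 ≈ -6.686.

μ̂_MAP = -6.686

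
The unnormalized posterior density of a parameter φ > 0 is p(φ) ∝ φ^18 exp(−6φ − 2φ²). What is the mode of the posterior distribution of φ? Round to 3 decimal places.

φ̂_MAP = 1.500

ℓ'(φ) = 18/φ − 6 − 4φ. Setting this to zero and multiplying by φ: 4φ² + 6φ − 18 = 0.
φ = (−6 + √(6² + 4·4·18)) / (2·4) = (−6 + √324) / 8 = (−6 + 18)/8 = 3/2.
ℓ''(φ) = −18/φ² − 4 < 0, confirming a maximum.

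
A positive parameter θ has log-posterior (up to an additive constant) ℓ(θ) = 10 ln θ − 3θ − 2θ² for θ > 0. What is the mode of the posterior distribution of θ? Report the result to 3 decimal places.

θ̂_MAP = 1.250

ℓ'(θ) = 10/θ − 3 − 4θ. Setting this to zero and multiplying by θ: 4θ² + 3θ − 10 = 0.
θ = (−3 + √(3² + 4·4·10)) / (2·4) = (−3 + √169) / 8 = (−3 + 13)/8 = 5/4.
ℓ''(θ) = −10/θ² − 4 < 0, confirming a maximum.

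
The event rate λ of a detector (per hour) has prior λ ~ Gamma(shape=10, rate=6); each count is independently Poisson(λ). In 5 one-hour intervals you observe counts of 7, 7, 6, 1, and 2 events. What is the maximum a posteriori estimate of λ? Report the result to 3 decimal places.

Σxᵢ = 7+7+6+1+2 = 23, with n = 5.
Posterior ∝ λ^9e^(−6λ) · λ^23e^(−5λ) = λ^32e^(−11λ), i.e. Gamma(shape=33, rate=11).
The mode of a Gamma(a, b) with a ≥ 1 (shape–rate) is (a−1)/b = 32/11 ≈ 2.909.

λ̂_MAP = 2.909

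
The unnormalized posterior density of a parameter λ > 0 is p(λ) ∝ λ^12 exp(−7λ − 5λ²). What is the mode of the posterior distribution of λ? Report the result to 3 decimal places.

ℓ'(λ) = 12/λ − 7 − 10λ. Setting this to zero and multiplying by λ: 10λ² + 7λ − 12 = 0.
λ = (−7 + √(7² + 4·10·12)) / (2·10) = (−7 + √529) / 20 = (−7 + 23)/20 = 4/5.
ℓ''(λ) = −12/λ² − 10 < 0, confirming a maximum.

λ̂_MAP = 0.800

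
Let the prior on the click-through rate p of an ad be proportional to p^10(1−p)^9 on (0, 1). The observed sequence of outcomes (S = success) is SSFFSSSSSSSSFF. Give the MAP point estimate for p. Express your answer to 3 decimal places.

p̂_MAP = 0.606

The prior density ∝ p^10(1−p)^9 is the kernel of Beta(11, 10).
Data: 10 successes in 14 trials (from the sequence). The binomial likelihood contributes p^10(1−p)^4, so the posterior is Beta(11+10, 10+4) = Beta(21, 14).
For Beta(a, b) with a, b > 1 the mode is (a−1)/(a+b−2) = 20/33 ≈ 0.606.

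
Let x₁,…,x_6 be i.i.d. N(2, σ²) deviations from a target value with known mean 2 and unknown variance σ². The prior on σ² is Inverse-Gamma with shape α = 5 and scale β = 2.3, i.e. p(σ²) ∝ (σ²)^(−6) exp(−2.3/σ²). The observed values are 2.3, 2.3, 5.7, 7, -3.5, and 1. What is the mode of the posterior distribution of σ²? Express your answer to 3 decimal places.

σ̂²_MAP = 4.151

Sum of squared deviations about the known mean: SS = (2.3−2)² + (2.3−2)² + (5.7−2)² + (7−2)² + (-3.5−2)² + (1−2)² = 70.12.
The Normal likelihood contributes (σ²)^(−n/2) exp(−SS/(2σ²)), so the posterior is Inverse-Gamma(α + n/2, β + SS/2) = Inverse-Gamma(8, 37.36).
The mode of Inverse-Gamma(a, b) is b/(a+1) = 37.36/9 ≈ 4.151.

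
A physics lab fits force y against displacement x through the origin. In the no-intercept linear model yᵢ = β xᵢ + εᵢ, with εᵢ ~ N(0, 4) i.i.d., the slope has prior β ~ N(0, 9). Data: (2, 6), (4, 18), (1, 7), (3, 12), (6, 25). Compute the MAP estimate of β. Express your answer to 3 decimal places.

β̂_MAP = 4.169

log p(β | y) = −Σ(yᵢ − βxᵢ)²/(2·4) − β²/(2·9) + const.
Setting the derivative to zero: Σxᵢ(yᵢ − βxᵢ)/4 − β/9 = 0, so β = Σxᵢyᵢ / (Σxᵢ² + σ²/τ²).
Σxᵢyᵢ = 2·6 + 4·18 + 1·7 + 3·12 + 6·25 = 277; Σxᵢ² = 66; σ²/τ² = 4/9.
β̂_MAP = 277 / (66 + 4/9) = 277/(598/9) = 2493/598 ≈ 4.169.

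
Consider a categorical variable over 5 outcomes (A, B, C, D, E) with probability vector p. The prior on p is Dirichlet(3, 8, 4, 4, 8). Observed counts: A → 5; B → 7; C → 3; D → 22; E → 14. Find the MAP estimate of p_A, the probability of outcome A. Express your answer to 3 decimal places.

The posterior is Dirichlet(αᵢ + nᵢ) = Dirichlet(8, 15, 7, 26, 22).
For a Dirichlet(a₁,…,a_K) with all aᵢ > 1, the mode has j-th component (aⱼ − 1)/(Σaᵢ − K).
Here Σaᵢ = 78 and K = 5, so p_A = (8 − 1)/(78 − 5) = 7/73 ≈ 0.096.

MAP estimate of p_A = 0.096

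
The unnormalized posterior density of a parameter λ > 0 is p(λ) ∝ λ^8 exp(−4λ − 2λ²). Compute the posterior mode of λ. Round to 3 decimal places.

λ̂_MAP = 1.000

ℓ'(λ) = 8/λ − 4 − 4λ. Setting this to zero and multiplying by λ: 4λ² + 4λ − 8 = 0.
λ = (−4 + √(4² + 4·4·8)) / (2·4) = (−4 + √144) / 8 = (−4 + 12)/8 = 1.
ℓ''(λ) = −8/λ² − 4 < 0, confirming a maximum.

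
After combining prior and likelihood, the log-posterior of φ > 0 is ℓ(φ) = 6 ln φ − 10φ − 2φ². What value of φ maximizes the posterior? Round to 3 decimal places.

φ̂_MAP = 0.500

ℓ'(φ) = 6/φ − 10 − 4φ. Setting this to zero and multiplying by φ: 4φ² + 10φ − 6 = 0.
φ = (−10 + √(10² + 4·4·6)) / (2·4) = (−10 + √196) / 8 = (−10 + 14)/8 = 1/2.
ℓ''(φ) = −6/φ² − 4 < 0, confirming a maximum.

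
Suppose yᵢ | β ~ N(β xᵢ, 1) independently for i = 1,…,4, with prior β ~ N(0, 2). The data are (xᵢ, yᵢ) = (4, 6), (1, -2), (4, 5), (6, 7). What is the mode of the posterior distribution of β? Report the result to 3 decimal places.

log p(β | y) = −Σ(yᵢ − βxᵢ)²/(2·1) − β²/(2·2) + const.
Setting the derivative to zero: Σxᵢ(yᵢ − βxᵢ)/1 − β/2 = 0, so β = Σxᵢyᵢ / (Σxᵢ² + σ²/τ²).
Σxᵢyᵢ = 4·6 + 1·(-2) + 4·5 + 6·7 = 84; Σxᵢ² = 69; σ²/τ² = 0.5.
β̂_MAP = 84 / (69 + 0.5) = 84/69.5 ≈ 1.209.

β̂_MAP = 1.209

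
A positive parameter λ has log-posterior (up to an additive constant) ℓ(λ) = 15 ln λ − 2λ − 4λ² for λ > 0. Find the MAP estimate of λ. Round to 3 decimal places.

ℓ'(λ) = 15/λ − 2 − 8λ. Setting this to zero and multiplying by λ: 8λ² + 2λ − 15 = 0.
λ = (−2 + √(2² + 4·8·15)) / (2·8) = (−2 + √484) / 16 = (−2 + 22)/16 = 5/4.
ℓ''(λ) = −15/λ² − 8 < 0, confirming a maximum.

λ̂_MAP = 1.250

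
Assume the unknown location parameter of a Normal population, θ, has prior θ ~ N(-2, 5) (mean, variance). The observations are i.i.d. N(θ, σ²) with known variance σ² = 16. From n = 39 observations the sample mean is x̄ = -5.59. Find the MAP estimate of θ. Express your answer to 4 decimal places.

θ̂_MAP = -5.3178

n = 39, x̄ = -5.59.
For a Normal prior and Normal likelihood with known variance, the posterior is Normal; its mode equals its mean, the precision-weighted average.
Prior precision 1/σ₀² = 1/5 = 0.2; data precision n/σ² = 39/16 = 2.4375.
θ̂ = (0.2·(-2) + 2.4375·(-5.59)) / (0.2 + 2.4375) = (-14.025625)/2.6375 = -22441/4220 ≈ -5.3178.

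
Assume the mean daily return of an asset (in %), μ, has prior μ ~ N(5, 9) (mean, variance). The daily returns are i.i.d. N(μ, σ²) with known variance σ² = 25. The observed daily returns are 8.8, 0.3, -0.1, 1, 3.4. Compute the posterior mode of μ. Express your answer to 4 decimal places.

μ̂_MAP = 3.5086

n = 5; x̄ = (8.8 + 0.3 + (-0.1) + 1 + 3.4)/5 = 13.4/5 = 2.68.
For a Normal prior and Normal likelihood with known variance, the posterior is Normal; its mode equals its mean, the precision-weighted average.
Prior precision 1/σ₀² = 1/9; data precision n/σ² = 5/25 = 0.2.
μ̂ = ((1/9)·5 + 0.2·2.68) / (1/9 + 0.2) = (1228/1125)/(14/45) = 614/175 ≈ 3.5086.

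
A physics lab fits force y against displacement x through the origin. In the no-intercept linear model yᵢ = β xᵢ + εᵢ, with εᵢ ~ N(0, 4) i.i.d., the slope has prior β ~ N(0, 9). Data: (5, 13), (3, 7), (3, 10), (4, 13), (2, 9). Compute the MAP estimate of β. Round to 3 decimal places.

log p(β | y) = −Σ(yᵢ − βxᵢ)²/(2·4) − β²/(2·9) + const.
Setting the derivative to zero: Σxᵢ(yᵢ − βxᵢ)/4 − β/9 = 0, so β = Σxᵢyᵢ / (Σxᵢ² + σ²/τ²).
Σxᵢyᵢ = 5·13 + 3·7 + 3·10 + 4·13 + 2·9 = 186; Σxᵢ² = 63; σ²/τ² = 4/9.
β̂_MAP = 186 / (63 + 4/9) = 186/(571/9) = 1674/571 ≈ 2.932.

β̂_MAP = 2.932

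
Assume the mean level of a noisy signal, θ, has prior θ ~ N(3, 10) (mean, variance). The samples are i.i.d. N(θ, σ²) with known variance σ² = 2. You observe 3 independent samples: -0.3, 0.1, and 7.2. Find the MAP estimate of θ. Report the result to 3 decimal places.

θ̂_MAP = 2.375

n = 3; x̄ = ((-0.3) + 0.1 + 7.2)/3 = 7/3 = 7/3 ≈ 2.3333.
For a Normal prior and Normal likelihood with known variance, the posterior is Normal; its mode equals its mean, the precision-weighted average.
Prior precision 1/σ₀² = 1/10 = 0.1; data precision n/σ² = 3/2 = 1.5.
θ̂ = (0.1·3 + 1.5·(7/3)) / (0.1 + 1.5) = 3.8/1.6 = 2.375.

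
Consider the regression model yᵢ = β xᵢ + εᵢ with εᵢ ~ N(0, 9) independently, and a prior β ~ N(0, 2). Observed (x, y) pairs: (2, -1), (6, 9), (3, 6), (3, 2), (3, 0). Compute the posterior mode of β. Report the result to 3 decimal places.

log p(β | y) = −Σ(yᵢ − βxᵢ)²/(2·9) − β²/(2·2) + const.
Setting the derivative to zero: Σxᵢ(yᵢ − βxᵢ)/9 − β/2 = 0, so β = Σxᵢyᵢ / (Σxᵢ² + σ²/τ²).
Σxᵢyᵢ = 2·(-1) + 6·9 + 3·6 + 3·2 + 3·0 = 76; Σxᵢ² = 67; σ²/τ² = 4.5.
β̂_MAP = 76 / (67 + 4.5) = 76/71.5 ≈ 1.063.

β̂_MAP = 1.063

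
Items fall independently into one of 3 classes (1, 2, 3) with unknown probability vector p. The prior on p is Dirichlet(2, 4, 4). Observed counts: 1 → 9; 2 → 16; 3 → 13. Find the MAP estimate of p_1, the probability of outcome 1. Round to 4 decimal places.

The posterior is Dirichlet(αᵢ + nᵢ) = Dirichlet(11, 20, 17).
For a Dirichlet(a₁,…,a_K) with all aᵢ > 1, the mode has j-th component (aⱼ − 1)/(Σaᵢ − K).
Here Σaᵢ = 48 and K = 3, so p_1 = (11 − 1)/(48 − 3) = 10/45 ≈ 0.2222.

MAP estimate: 0.2222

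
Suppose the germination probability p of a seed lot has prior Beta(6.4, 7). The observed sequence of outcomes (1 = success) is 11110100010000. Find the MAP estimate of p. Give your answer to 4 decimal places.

Prior: Beta(6.4, 7).
Data: 6 successes in 14 trials (from the sequence). The binomial likelihood contributes p^6(1−p)^8, so the posterior is Beta(6.4+6, 7+8) = Beta(12.4, 15).
For Beta(a, b) with a, b > 1 the mode is (a−1)/(a+b−2) = 11.4/25.4 ≈ 0.4488.

p̂_MAP = 0.4488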